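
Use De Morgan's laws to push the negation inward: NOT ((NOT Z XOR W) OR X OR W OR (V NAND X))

NOT (NOT Z XOR W) AND NOT X AND NOT W AND NOT (V NAND X)
De Morgan's: NOT(OR of terms) = AND of negations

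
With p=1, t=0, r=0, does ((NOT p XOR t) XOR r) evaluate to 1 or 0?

Substituting: ((NOT 1 XOR 0) XOR 0)
= 0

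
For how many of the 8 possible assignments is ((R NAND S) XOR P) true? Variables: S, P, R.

Satisfying assignments: (0,0,0), (0,0,1), (1,0,0), (1,1,1)
Count: 4 out of 8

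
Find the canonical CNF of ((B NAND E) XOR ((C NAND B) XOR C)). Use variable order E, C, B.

(E OR C OR B) AND (E OR C OR NOT B) AND (E OR NOT C OR NOT B) AND (NOT E OR C OR B)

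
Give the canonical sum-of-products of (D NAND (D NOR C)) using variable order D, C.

Σm(0, 1, 2, 3) = (NOT D AND NOT C) OR (NOT D AND C) OR (D AND NOT C) OR (D AND C)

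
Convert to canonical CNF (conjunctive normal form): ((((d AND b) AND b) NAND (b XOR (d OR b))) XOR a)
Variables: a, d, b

(NOT a OR d OR b) AND (NOT a OR d OR NOT b) AND (NOT a OR NOT d OR b) AND (NOT a OR NOT d OR NOT b)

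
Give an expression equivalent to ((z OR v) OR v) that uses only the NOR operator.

((((z NOR v) NOR (z NOR v)) NOR v) NOR (((z NOR v) NOR (z NOR v)) NOR v))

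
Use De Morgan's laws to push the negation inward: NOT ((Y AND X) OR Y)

NOT (Y AND X) AND NOT Y
De Morgan's: NOT(OR of terms) = AND of negations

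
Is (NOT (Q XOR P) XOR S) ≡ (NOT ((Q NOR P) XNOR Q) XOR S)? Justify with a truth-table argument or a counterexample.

No. Counterexample: with Q=1, P=0, S=0, Expression 1 = 0 but Expression 2 = 1.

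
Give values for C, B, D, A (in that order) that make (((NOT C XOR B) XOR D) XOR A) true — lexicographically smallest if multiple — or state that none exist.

C=0, B=0, D=0, A=0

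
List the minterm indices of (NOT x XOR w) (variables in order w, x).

Σm(0, 3) = (NOT w AND NOT x) OR (w AND x)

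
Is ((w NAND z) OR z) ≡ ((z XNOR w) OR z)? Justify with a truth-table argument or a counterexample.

No. Counterexample: with w=1, z=0, Expression 1 = 1 but Expression 2 = 0.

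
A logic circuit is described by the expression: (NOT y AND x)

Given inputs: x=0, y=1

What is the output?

Substituting: (NOT 1 AND 0)
= 0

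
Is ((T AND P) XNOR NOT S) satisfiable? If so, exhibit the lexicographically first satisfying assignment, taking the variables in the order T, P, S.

T=0, P=0, S=1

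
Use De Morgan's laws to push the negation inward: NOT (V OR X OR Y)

NOT V AND NOT X AND NOT Y
De Morgan's: NOT(OR of terms) = AND of negations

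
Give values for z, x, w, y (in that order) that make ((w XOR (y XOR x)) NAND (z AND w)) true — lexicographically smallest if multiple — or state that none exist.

z=0, x=0, w=0, y=0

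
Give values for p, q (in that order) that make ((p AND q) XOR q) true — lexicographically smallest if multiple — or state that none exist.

p=0, q=1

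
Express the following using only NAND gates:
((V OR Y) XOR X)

((((V NAND V) NAND (Y NAND Y)) NAND (((V NAND V) NAND (Y NAND Y)) NAND X)) NAND (X NAND (((V NAND V) NAND (Y NAND Y)) NAND X)))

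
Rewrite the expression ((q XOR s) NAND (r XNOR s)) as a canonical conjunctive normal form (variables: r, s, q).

(r OR s OR NOT q) AND (NOT r OR NOT s OR q)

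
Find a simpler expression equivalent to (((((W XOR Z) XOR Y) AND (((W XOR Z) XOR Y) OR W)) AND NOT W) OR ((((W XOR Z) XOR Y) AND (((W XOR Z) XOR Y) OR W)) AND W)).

By distribution ((E AND v) OR (E AND NOT v) = E) then absorption (E AND (E OR v) = E):
= ((W XOR Z) XOR Y)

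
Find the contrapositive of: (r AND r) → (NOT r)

Contrapositive: r → NOT (r AND r)
Note: A statement and its contrapositive are logically equivalent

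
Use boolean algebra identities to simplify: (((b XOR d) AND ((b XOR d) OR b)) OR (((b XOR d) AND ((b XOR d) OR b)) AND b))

By absorption (E OR (E AND v) = E) then absorption (E AND (E OR v) = E):
= (b XOR d)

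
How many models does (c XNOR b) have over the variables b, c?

Satisfying assignments: (0,0), (1,1)
Count: 2 out of 4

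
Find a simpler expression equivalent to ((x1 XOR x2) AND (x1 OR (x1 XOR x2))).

By absorption (E AND (E OR v) = E):
= (x1 XOR x2)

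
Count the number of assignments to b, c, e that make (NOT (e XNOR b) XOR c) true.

Satisfying assignments: (0,0,1), (0,1,0), (1,0,0), (1,1,1)
Count: 4 out of 8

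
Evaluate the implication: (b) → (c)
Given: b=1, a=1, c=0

Antecedent (b) = 1; consequent (c) = 0.
1 → 0 = 0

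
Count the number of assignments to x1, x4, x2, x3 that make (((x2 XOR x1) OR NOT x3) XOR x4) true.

Satisfying assignments: (0,0,0,0), (0,0,1,0), (0,0,1,1), (0,1,0,1), (1,0,0,0), (1,0,0,1), (1,0,1,0), (1,1,1,1)
Count: 8 out of 16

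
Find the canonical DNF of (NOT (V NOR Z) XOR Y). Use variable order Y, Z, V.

(NOT Y AND NOT Z AND V) OR (NOT Y AND Z AND NOT V) OR (NOT Y AND Z AND V) OR (Y AND NOT Z AND NOT V)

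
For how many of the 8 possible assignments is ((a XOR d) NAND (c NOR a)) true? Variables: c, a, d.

Satisfying assignments: (0,0,0), (0,1,0), (0,1,1), (1,0,0), (1,0,1), (1,1,0), (1,1,1)
Count: 7 out of 8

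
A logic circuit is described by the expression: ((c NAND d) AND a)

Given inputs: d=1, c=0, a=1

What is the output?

Substituting: ((0 NAND 1) AND 1)
= 1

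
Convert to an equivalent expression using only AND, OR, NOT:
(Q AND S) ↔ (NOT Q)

((Q AND S) AND (NOT Q)) OR (NOT (Q AND S) AND Q)
(Biconditional = both true or both false)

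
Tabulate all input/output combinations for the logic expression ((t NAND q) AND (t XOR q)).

t | q | Output
--------------
0 | 0 | 0
0 | 1 | 1
1 | 0 | 1
1 | 1 | 0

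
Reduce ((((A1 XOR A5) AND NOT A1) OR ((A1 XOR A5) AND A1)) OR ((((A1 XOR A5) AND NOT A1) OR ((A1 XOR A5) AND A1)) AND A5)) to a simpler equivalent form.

By absorption (E OR (E AND v) = E) then distribution ((E AND v) OR (E AND NOT v) = E):
= (A1 XOR A5)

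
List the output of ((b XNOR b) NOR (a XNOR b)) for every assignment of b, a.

b | a | Output
--------------
0 | 0 | 0
0 | 1 | 0
1 | 0 | 0
1 | 1 | 0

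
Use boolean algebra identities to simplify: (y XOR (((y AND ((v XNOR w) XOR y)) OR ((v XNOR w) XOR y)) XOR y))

By XOR self-cancellation ((E XOR v) XOR v = E) then absorption (E OR (E AND v) = E):
= ((v XNOR w) XOR y)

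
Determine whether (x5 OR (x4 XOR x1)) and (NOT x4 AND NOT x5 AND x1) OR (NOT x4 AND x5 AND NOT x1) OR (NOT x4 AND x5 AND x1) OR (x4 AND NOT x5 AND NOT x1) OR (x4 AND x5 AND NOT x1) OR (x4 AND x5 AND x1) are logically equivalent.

Yes, they are equivalent — the two output columns agree on all 8 assignments:
x4 | x5 | x1 | Expression 1 | Expression 2
------------------------------------------
0 | 0 | 0 | 0 | 0
0 | 0 | 1 | 1 | 1
0 | 1 | 0 | 1 | 1
0 | 1 | 1 | 1 | 1
1 | 0 | 0 | 1 | 1
1 | 0 | 1 | 0 | 0
1 | 1 | 0 | 1 | 1
1 | 1 | 1 | 1 | 1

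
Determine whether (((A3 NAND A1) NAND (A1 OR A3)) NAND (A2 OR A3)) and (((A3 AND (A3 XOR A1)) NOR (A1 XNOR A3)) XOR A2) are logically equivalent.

No. Counterexample: with A3=0, A1=0, A2=0, Expression 1 = 1 but Expression 2 = 0.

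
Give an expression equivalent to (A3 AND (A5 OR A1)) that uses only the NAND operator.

((A3 NAND ((A5 NAND A5) NAND (A1 NAND A1))) NAND (A3 NAND ((A5 NAND A5) NAND (A1 NAND A1))))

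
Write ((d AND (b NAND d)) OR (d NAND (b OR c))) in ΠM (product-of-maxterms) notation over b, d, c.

ΠM(6, 7) = (NOT b OR NOT d OR c) AND (NOT b OR NOT d OR NOT c)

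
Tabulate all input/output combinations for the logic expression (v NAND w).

w | v | Output
--------------
0 | 0 | 1
0 | 1 | 1
1 | 0 | 1
1 | 1 | 0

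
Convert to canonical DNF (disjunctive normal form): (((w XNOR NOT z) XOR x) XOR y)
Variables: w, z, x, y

(NOT w AND NOT z AND NOT x AND y) OR (NOT w AND NOT z AND x AND NOT y) OR (NOT w AND z AND NOT x AND NOT y) OR (NOT w AND z AND x AND y) OR (w AND NOT z AND NOT x AND NOT y) OR (w AND NOT z AND x AND y) OR (w AND z AND NOT x AND y) OR (w AND z AND x AND NOT y)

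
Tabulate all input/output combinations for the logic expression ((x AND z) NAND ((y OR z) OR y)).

y | x | z | Output
------------------
0 | 0 | 0 | 1
0 | 0 | 1 | 1
0 | 1 | 0 | 1
0 | 1 | 1 | 0
1 | 0 | 0 | 1
1 | 0 | 1 | 1
1 | 1 | 0 | 1
1 | 1 | 1 | 0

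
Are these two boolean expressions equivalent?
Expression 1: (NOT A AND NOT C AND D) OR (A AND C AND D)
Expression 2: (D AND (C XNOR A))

Yes, they are equivalent — the two output columns agree on all 8 assignments:
A | C | D | Expression 1 | Expression 2
---------------------------------------
0 | 0 | 0 | 0 | 0
0 | 0 | 1 | 1 | 1
0 | 1 | 0 | 0 | 0
0 | 1 | 1 | 0 | 0
1 | 0 | 0 | 0 | 0
1 | 0 | 1 | 0 | 0
1 | 1 | 0 | 0 | 0
1 | 1 | 1 | 1 | 1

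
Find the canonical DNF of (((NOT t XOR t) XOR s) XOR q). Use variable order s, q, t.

(NOT s AND NOT q AND NOT t) OR (NOT s AND NOT q AND t) OR (s AND q AND NOT t) OR (s AND q AND t)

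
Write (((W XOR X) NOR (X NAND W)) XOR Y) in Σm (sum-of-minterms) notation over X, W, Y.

Σm(1, 3, 5, 6) = (NOT X AND NOT W AND Y) OR (NOT X AND W AND Y) OR (X AND NOT W AND Y) OR (X AND W AND NOT Y)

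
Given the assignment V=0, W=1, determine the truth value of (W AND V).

Substituting: (1 AND 0)
= 0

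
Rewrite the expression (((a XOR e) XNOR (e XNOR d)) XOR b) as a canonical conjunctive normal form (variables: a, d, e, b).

(a OR d OR e OR b) AND (a OR d OR NOT e OR b) AND (a OR NOT d OR e OR NOT b) AND (a OR NOT d OR NOT e OR NOT b) AND (NOT a OR d OR e OR NOT b) AND (NOT a OR d OR NOT e OR NOT b) AND (NOT a OR NOT d OR e OR b) AND (NOT a OR NOT d OR NOT e OR b)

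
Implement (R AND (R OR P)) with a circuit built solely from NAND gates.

((R NAND ((R NAND R) NAND (P NAND P))) NAND (R NAND ((R NAND R) NAND (P NAND P))))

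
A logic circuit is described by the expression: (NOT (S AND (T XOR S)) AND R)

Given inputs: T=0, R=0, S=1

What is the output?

Substituting: (NOT (1 AND (0 XOR 1)) AND 0)
= 0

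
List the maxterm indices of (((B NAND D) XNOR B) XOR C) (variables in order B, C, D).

ΠM(0, 1, 5, 6) = (B OR C OR D) AND (B OR C OR NOT D) AND (NOT B OR C OR NOT D) AND (NOT B OR NOT C OR D)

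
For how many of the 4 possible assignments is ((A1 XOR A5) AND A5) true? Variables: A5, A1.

Satisfying assignments: (1,0)
Count: 1 out of 4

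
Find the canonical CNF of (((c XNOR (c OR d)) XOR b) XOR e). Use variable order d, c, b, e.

(d OR c OR b OR NOT e) AND (d OR c OR NOT b OR e) AND (d OR NOT c OR b OR NOT e) AND (d OR NOT c OR NOT b OR e) AND (NOT d OR c OR b OR e) AND (NOT d OR c OR NOT b OR NOT e) AND (NOT d OR NOT c OR b OR NOT e) AND (NOT d OR NOT c OR NOT b OR e)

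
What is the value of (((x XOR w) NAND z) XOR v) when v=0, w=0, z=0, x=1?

Substituting: (((1 XOR 0) NAND 0) XOR 0)
= 1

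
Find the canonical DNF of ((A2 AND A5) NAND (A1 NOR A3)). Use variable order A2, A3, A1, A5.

(NOT A2 AND NOT A3 AND NOT A1 AND NOT A5) OR (NOT A2 AND NOT A3 AND NOT A1 AND A5) OR (NOT A2 AND NOT A3 AND A1 AND NOT A5) OR (NOT A2 AND NOT A3 AND A1 AND A5) OR (NOT A2 AND A3 AND NOT A1 AND NOT A5) OR (NOT A2 AND A3 AND NOT A1 AND A5) OR (NOT A2 AND A3 AND A1 AND NOT A5) OR (NOT A2 AND A3 AND A1 AND A5) OR (A2 AND NOT A3 AND NOT A1 AND NOT A5) OR (A2 AND NOT A3 AND A1 AND NOT A5) OR (A2 AND NOT A3 AND A1 AND A5) OR (A2 AND A3 AND NOT A1 AND NOT A5) OR (A2 AND A3 AND NOT A1 AND A5) OR (A2 AND A3 AND A1 AND NOT A5) OR (A2 AND A3 AND A1 AND A5)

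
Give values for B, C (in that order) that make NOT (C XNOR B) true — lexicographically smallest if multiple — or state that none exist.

B=0, C=1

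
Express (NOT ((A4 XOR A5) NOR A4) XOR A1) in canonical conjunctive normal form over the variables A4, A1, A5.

(A4 OR A1 OR A5) AND (A4 OR NOT A1 OR NOT A5) AND (NOT A4 OR NOT A1 OR A5) AND (NOT A4 OR NOT A1 OR NOT A5)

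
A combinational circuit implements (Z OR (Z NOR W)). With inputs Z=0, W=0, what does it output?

Substituting: (0 OR (0 NOR 0))
= 1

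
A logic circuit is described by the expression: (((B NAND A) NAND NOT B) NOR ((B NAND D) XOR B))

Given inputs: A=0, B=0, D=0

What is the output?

Substituting: (((0 NAND 0) NAND NOT 0) NOR ((0 NAND 0) XOR 0))
= 0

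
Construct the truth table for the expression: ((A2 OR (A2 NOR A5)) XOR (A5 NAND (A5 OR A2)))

A2 | A5 | Output
----------------
0 | 0 | 0
0 | 1 | 0
1 | 0 | 0
1 | 1 | 1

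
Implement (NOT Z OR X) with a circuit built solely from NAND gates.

(((Z NAND Z) NAND (Z NAND Z)) NAND (X NAND X))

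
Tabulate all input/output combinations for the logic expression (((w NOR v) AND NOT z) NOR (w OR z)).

w | z | v | Output
------------------
0 | 0 | 0 | 0
0 | 0 | 1 | 1
0 | 1 | 0 | 0
0 | 1 | 1 | 0
1 | 0 | 0 | 0
1 | 0 | 1 | 0
1 | 1 | 0 | 0
1 | 1 | 1 | 0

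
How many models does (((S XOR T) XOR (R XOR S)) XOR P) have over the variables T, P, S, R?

Satisfying assignments: (0,0,0,1), (0,0,1,1), (0,1,0,0), (0,1,1,0), (1,0,0,0), (1,0,1,0), (1,1,0,1), (1,1,1,1)
Count: 8 out of 16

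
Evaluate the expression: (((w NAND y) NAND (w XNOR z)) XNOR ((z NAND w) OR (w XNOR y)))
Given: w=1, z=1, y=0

Substituting: (((1 NAND 0) NAND (1 XNOR 1)) XNOR ((1 NAND 1) OR (1 XNOR 0)))
= 1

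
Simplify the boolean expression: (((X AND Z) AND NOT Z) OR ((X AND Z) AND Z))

By distribution ((E AND v) OR (E AND NOT v) = E):
= (X AND Z)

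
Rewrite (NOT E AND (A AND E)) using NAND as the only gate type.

(((E NAND E) NAND ((A NAND E) NAND (A NAND E))) NAND ((E NAND E) NAND ((A NAND E) NAND (A NAND E))))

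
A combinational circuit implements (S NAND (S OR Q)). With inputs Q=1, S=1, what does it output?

Substituting: (1 NAND (1 OR 1))
= 0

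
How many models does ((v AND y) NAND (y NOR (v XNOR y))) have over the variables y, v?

Satisfying assignments: (0,0), (0,1), (1,0), (1,1)
Count: 4 out of 4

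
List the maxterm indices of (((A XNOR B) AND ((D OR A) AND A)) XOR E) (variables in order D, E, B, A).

ΠM(0, 1, 2, 7, 8, 9, 10, 15) = (D OR E OR B OR A) AND (D OR E OR B OR NOT A) AND (D OR E OR NOT B OR A) AND (D OR NOT E OR NOT B OR NOT A) AND (NOT D OR E OR B OR A) AND (NOT D OR E OR B OR NOT A) AND (NOT D OR E OR NOT B OR A) AND (NOT D OR NOT E OR NOT B OR NOT A)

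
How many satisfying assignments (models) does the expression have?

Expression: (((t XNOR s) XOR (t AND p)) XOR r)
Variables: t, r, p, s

Satisfying assignments: (0,0,0,0), (0,0,1,0), (0,1,0,1), (0,1,1,1), (1,0,0,1), (1,0,1,0), (1,1,0,0), (1,1,1,1)
Count: 8 out of 16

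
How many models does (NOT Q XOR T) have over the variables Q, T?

Satisfying assignments: (0,0), (1,1)
Count: 2 out of 4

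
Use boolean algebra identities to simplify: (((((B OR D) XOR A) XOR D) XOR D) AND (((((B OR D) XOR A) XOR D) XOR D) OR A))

By absorption (E AND (E OR v) = E) then XOR self-cancellation ((E XOR v) XOR v = E):
= ((B OR D) XOR A)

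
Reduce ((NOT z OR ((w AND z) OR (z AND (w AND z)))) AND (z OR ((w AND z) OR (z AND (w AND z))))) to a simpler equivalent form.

By distribution ((E OR v) AND (E OR NOT v) = E) then absorption (E OR (E AND v) = E):
= (w AND z)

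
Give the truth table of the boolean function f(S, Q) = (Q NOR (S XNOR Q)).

S | Q | Output
--------------
0 | 0 | 0
0 | 1 | 0
1 | 0 | 1
1 | 1 | 0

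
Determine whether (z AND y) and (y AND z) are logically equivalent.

Yes, they are equivalent — the two output columns agree on all 4 assignments:
y | z | Expression 1 | Expression 2
-----------------------------------
0 | 0 | 0 | 0
0 | 1 | 0 | 0
1 | 0 | 0 | 0
1 | 1 | 1 | 1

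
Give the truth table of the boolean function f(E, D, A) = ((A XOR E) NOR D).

E | D | A | Output
------------------
0 | 0 | 0 | 1
0 | 0 | 1 | 0
0 | 1 | 0 | 0
0 | 1 | 1 | 0
1 | 0 | 0 | 0
1 | 0 | 1 | 1
1 | 1 | 0 | 0
1 | 1 | 1 | 0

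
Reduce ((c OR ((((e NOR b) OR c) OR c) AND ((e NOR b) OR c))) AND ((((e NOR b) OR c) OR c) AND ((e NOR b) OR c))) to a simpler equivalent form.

By absorption (E AND (E OR v) = E) then absorption (E AND (E OR v) = E):
= ((e NOR b) OR c)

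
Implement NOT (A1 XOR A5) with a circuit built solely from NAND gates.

(((A1 NAND (A1 NAND A5)) NAND (A5 NAND (A1 NAND A5))) NAND ((A1 NAND (A1 NAND A5)) NAND (A5 NAND (A1 NAND A5))))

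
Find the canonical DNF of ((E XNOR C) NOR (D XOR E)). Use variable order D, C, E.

(NOT D AND C AND NOT E) OR (D AND NOT C AND E)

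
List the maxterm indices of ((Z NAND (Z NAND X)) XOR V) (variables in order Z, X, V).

ΠM(1, 3, 4, 7) = (Z OR X OR NOT V) AND (Z OR NOT X OR NOT V) AND (NOT Z OR X OR V) AND (NOT Z OR NOT X OR NOT V)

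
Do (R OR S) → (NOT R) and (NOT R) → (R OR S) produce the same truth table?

No, Converse is not equivalent to original (counterexample: R=0, P=0, S=0)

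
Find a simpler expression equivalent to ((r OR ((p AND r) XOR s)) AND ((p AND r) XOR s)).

By absorption (E AND (E OR v) = E):
= ((p AND r) XOR s)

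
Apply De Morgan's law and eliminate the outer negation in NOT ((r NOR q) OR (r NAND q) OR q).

NOT (r NOR q) AND NOT (r NAND q) AND NOT q
De Morgan's: NOT(OR of terms) = AND of negations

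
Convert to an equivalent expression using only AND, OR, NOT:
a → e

NOT a OR e
(Implication elimination: A → B = NOT A OR B)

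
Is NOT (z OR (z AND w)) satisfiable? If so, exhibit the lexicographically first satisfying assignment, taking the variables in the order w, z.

w=0, z=0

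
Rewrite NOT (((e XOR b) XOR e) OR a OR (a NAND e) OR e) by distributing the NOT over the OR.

NOT ((e XOR b) XOR e) AND NOT a AND NOT (a NAND e) AND NOT e
De Morgan's: NOT(OR of terms) = AND of negations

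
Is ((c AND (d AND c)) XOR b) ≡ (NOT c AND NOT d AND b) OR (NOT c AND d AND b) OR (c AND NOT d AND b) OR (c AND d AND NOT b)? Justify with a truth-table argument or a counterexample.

Yes, they are equivalent — the two output columns agree on all 8 assignments:
c | d | b | Expression 1 | Expression 2
---------------------------------------
0 | 0 | 0 | 0 | 0
0 | 0 | 1 | 1 | 1
0 | 1 | 0 | 0 | 0
0 | 1 | 1 | 1 | 1
1 | 0 | 0 | 0 | 0
1 | 0 | 1 | 1 | 1
1 | 1 | 0 | 1 | 1
1 | 1 | 1 | 0 | 0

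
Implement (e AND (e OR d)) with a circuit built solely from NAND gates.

((e NAND ((e NAND e) NAND (d NAND d))) NAND (e NAND ((e NAND e) NAND (d NAND d))))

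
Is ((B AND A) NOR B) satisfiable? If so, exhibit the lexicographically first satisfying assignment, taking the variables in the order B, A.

B=0, A=0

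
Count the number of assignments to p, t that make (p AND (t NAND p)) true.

Satisfying assignments: (1,0)
Count: 1 out of 4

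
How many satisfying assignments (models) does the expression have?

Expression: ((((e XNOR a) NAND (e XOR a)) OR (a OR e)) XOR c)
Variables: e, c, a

Satisfying assignments: (0,0,0), (0,0,1), (1,0,0), (1,0,1)
Count: 4 out of 8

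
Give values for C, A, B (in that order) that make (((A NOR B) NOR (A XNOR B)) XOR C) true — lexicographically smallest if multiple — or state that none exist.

C=0, A=0, B=1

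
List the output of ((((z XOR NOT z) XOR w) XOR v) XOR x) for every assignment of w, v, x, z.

w | v | x | z | Output
----------------------
0 | 0 | 0 | 0 | 1
0 | 0 | 0 | 1 | 1
0 | 0 | 1 | 0 | 0
0 | 0 | 1 | 1 | 0
0 | 1 | 0 | 0 | 0
0 | 1 | 0 | 1 | 0
0 | 1 | 1 | 0 | 1
0 | 1 | 1 | 1 | 1
1 | 0 | 0 | 0 | 0
1 | 0 | 0 | 1 | 0
1 | 0 | 1 | 0 | 1
1 | 0 | 1 | 1 | 1
1 | 1 | 0 | 0 | 1
1 | 1 | 0 | 1 | 1
1 | 1 | 1 | 0 | 0
1 | 1 | 1 | 1 | 0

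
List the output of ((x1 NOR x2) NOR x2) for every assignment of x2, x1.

x2 | x1 | Output
----------------
0 | 0 | 0
0 | 1 | 1
1 | 0 | 0
1 | 1 | 0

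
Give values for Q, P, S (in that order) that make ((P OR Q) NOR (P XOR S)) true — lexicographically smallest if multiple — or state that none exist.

Q=0, P=0, S=0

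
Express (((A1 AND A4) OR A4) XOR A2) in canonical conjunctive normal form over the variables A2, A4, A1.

(A2 OR A4 OR A1) AND (A2 OR A4 OR NOT A1) AND (NOT A2 OR NOT A4 OR A1) AND (NOT A2 OR NOT A4 OR NOT A1)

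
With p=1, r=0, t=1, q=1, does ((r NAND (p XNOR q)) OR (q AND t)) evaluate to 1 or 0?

Substituting: ((0 NAND (1 XNOR 1)) OR (1 AND 1))
= 1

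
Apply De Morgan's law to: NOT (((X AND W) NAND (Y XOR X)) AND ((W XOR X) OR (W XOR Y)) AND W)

NOT ((X AND W) NAND (Y XOR X)) OR NOT ((W XOR X) OR (W XOR Y)) OR NOT W
De Morgan's: NOT(AND of terms) = OR of negations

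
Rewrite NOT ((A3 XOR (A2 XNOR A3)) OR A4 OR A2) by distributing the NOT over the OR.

NOT (A3 XOR (A2 XNOR A3)) AND NOT A4 AND NOT A2
De Morgan's: NOT(OR of terms) = AND of negations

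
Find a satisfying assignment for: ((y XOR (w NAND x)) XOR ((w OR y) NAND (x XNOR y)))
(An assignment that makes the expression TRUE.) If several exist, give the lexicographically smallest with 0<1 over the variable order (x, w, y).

x=0, w=0, y=1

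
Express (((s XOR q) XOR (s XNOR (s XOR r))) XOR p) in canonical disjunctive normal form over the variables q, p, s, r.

(NOT q AND NOT p AND NOT s AND NOT r) OR (NOT q AND NOT p AND s AND r) OR (NOT q AND p AND NOT s AND r) OR (NOT q AND p AND s AND NOT r) OR (q AND NOT p AND NOT s AND r) OR (q AND NOT p AND s AND NOT r) OR (q AND p AND NOT s AND NOT r) OR (q AND p AND s AND r)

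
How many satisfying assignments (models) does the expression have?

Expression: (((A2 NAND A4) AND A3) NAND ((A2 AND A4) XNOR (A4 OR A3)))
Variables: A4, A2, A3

Satisfying assignments: (0,0,0), (0,0,1), (0,1,0), (0,1,1), (1,0,0), (1,0,1), (1,1,0), (1,1,1)
Count: 8 out of 8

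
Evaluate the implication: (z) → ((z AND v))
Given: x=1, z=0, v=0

Antecedent (z) = 0; consequent ((z AND v)) = 0.
0 → 0 = 1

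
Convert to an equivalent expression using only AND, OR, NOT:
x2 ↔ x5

(x2 AND x5) OR (NOT x2 AND NOT x5)
(Biconditional = both true or both false)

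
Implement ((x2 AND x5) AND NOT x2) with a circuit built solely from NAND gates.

((((x2 NAND x5) NAND (x2 NAND x5)) NAND (x2 NAND x2)) NAND (((x2 NAND x5) NAND (x2 NAND x5)) NAND (x2 NAND x2)))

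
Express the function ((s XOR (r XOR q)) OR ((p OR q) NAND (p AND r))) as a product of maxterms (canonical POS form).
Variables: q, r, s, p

ΠM(7, 13) = (q OR NOT r OR NOT s OR NOT p) AND (NOT q OR NOT r OR s OR NOT p)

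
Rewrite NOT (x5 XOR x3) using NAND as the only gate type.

(((x5 NAND (x5 NAND x3)) NAND (x3 NAND (x5 NAND x3))) NAND ((x5 NAND (x5 NAND x3)) NAND (x3 NAND (x5 NAND x3))))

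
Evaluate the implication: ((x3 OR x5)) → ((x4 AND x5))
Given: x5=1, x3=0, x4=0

Antecedent ((x3 OR x5)) = 1; consequent ((x4 AND x5)) = 0.
1 → 0 = 0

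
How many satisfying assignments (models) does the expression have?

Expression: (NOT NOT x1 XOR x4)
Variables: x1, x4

Satisfying assignments: (0,1), (1,0)
Count: 2 out of 4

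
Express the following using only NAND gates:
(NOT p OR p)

(((p NAND p) NAND (p NAND p)) NAND (p NAND p))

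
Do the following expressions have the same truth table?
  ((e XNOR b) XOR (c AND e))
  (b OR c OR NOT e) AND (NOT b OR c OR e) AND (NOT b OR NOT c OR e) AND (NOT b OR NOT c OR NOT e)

Yes, they are equivalent — the two output columns agree on all 8 assignments:
b | c | e | Expression 1 | Expression 2
---------------------------------------
0 | 0 | 0 | 1 | 1
0 | 0 | 1 | 0 | 0
0 | 1 | 0 | 1 | 1
0 | 1 | 1 | 1 | 1
1 | 0 | 0 | 0 | 0
1 | 0 | 1 | 1 | 1
1 | 1 | 0 | 0 | 0
1 | 1 | 1 | 0 | 0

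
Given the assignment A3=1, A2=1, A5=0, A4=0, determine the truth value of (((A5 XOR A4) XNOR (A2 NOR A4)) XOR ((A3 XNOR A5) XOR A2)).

Substituting: (((0 XOR 0) XNOR (1 NOR 0)) XOR ((1 XNOR 0) XOR 1))
= 0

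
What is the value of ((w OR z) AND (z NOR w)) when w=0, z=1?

Substituting: ((0 OR 1) AND (1 NOR 0))
= 0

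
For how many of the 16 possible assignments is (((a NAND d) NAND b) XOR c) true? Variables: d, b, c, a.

Satisfying assignments: (0,0,0,0), (0,0,0,1), (0,1,1,0), (0,1,1,1), (1,0,0,0), (1,0,0,1), (1,1,0,1), (1,1,1,0)
Count: 8 out of 16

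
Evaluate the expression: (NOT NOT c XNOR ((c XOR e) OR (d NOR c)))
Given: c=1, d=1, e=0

Substituting: (NOT NOT 1 XNOR ((1 XOR 0) OR (1 NOR 1)))
= 1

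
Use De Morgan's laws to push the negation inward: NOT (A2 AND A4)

NOT A2 OR NOT A4
De Morgan's: NOT(AND of terms) = OR of negations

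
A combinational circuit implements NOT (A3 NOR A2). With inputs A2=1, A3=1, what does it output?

Substituting: NOT (1 NOR 1)
= 1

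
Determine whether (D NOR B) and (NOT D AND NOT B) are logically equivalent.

Yes, they are equivalent — the two output columns agree on all 4 assignments:
D | B | Expression 1 | Expression 2
-----------------------------------
0 | 0 | 1 | 1
0 | 1 | 0 | 0
1 | 0 | 0 | 0
1 | 1 | 0 | 0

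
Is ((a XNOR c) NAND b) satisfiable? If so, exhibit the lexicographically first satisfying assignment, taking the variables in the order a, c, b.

a=0, c=0, b=0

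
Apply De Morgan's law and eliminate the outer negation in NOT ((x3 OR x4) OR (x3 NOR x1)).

NOT (x3 OR x4) AND NOT (x3 NOR x1)
De Morgan's: NOT(OR of terms) = AND of negations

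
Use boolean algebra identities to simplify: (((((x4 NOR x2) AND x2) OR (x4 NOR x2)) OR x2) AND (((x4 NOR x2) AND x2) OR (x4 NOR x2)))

By absorption (E AND (E OR v) = E) then absorption (E OR (E AND v) = E):
= (x4 NOR x2)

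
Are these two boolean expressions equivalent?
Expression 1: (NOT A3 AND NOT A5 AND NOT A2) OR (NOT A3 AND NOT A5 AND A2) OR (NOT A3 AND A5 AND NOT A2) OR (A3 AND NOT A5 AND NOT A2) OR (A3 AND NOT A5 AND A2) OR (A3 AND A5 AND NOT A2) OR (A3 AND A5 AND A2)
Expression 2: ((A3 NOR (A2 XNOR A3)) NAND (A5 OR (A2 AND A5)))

Yes, they are equivalent — the two output columns agree on all 8 assignments:
A3 | A5 | A2 | Expression 1 | Expression 2
------------------------------------------
0 | 0 | 0 | 1 | 1
0 | 0 | 1 | 1 | 1
0 | 1 | 0 | 1 | 1
0 | 1 | 1 | 0 | 0
1 | 0 | 0 | 1 | 1
1 | 0 | 1 | 1 | 1
1 | 1 | 0 | 1 | 1
1 | 1 | 1 | 1 | 1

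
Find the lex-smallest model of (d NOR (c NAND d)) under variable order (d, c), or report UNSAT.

UNSATISFIABLE - no assignment makes this expression true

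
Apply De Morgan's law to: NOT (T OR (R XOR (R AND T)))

NOT T AND NOT (R XOR (R AND T))
De Morgan's: NOT(OR of terms) = AND of negations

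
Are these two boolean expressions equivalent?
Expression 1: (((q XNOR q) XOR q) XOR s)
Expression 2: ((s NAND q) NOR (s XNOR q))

No. Counterexample: with q=0, s=0, Expression 1 = 1 but Expression 2 = 0.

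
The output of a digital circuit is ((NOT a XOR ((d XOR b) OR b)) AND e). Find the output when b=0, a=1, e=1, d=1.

Substituting: ((NOT 1 XOR ((1 XOR 0) OR 0)) AND 1)
= 1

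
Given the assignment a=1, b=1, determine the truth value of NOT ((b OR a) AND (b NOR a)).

Substituting: NOT ((1 OR 1) AND (1 NOR 1))
= 1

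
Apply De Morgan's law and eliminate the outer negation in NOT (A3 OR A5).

NOT A3 AND NOT A5
De Morgan's: NOT(OR of terms) = AND of negations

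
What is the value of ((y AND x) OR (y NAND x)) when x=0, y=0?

Substituting: ((0 AND 0) OR (0 NAND 0))
= 1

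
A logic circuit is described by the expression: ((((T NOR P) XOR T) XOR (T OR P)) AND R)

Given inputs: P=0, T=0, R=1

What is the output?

Substituting: ((((0 NOR 0) XOR 0) XOR (0 OR 0)) AND 1)
= 1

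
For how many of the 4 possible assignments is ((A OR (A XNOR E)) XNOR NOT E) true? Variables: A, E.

Satisfying assignments: (0,0), (0,1), (1,0)
Count: 3 out of 4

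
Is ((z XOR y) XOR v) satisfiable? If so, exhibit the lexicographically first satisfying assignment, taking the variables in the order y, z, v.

y=0, z=0, v=1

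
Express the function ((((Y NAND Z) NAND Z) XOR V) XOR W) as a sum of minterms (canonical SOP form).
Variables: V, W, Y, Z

Σm(0, 2, 3, 5, 9, 12, 14, 15) = (NOT V AND NOT W AND NOT Y AND NOT Z) OR (NOT V AND NOT W AND Y AND NOT Z) OR (NOT V AND NOT W AND Y AND Z) OR (NOT V AND W AND NOT Y AND Z) OR (V AND NOT W AND NOT Y AND Z) OR (V AND W AND NOT Y AND NOT Z) OR (V AND W AND Y AND NOT Z) OR (V AND W AND Y AND Z)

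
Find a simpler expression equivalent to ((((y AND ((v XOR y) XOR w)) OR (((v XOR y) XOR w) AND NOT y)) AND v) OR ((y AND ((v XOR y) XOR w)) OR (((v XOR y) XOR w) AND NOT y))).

By absorption (E OR (E AND v) = E) then distribution ((E AND v) OR (E AND NOT v) = E):
= ((v XOR y) XOR w)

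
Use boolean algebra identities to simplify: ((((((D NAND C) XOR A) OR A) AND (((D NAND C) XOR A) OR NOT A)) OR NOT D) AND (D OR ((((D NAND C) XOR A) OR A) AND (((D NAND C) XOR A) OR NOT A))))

By distribution ((E OR v) AND (E OR NOT v) = E) then distribution ((E OR v) AND (E OR NOT v) = E):
= ((D NAND C) XOR A)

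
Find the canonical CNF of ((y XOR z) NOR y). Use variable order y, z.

(y OR NOT z) AND (NOT y OR z) AND (NOT y OR NOT z)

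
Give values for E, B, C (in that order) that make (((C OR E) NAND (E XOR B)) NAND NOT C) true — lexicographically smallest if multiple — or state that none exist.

E=0, B=0, C=1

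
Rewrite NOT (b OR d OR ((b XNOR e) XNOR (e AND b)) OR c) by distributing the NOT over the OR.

NOT b AND NOT d AND NOT ((b XNOR e) XNOR (e AND b)) AND NOT c
De Morgan's: NOT(OR of terms) = AND of negations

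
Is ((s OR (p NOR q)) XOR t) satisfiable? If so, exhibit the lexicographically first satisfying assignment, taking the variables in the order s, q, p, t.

s=0, q=0, p=0, t=0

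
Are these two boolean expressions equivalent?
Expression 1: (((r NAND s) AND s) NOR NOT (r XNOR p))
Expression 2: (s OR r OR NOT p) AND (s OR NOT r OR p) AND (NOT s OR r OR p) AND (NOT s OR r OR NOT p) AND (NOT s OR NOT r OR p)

Yes, they are equivalent — the two output columns agree on all 8 assignments:
s | r | p | Expression 1 | Expression 2
---------------------------------------
0 | 0 | 0 | 1 | 1
0 | 0 | 1 | 0 | 0
0 | 1 | 0 | 0 | 0
0 | 1 | 1 | 1 | 1
1 | 0 | 0 | 0 | 0
1 | 0 | 1 | 0 | 0
1 | 1 | 0 | 0 | 0
1 | 1 | 1 | 1 | 1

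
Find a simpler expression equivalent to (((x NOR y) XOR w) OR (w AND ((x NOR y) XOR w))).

By absorption (E OR (E AND v) = E):
= ((x NOR y) XOR w)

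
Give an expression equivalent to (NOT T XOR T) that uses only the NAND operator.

(((T NAND T) NAND ((T NAND T) NAND T)) NAND (T NAND ((T NAND T) NAND T)))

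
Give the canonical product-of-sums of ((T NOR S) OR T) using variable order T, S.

ΠM(1) = (T OR NOT S)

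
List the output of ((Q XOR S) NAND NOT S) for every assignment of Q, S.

Q | S | Output
--------------
0 | 0 | 1
0 | 1 | 1
1 | 0 | 0
1 | 1 | 1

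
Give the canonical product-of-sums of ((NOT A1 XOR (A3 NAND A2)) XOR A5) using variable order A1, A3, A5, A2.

ΠM(0, 1, 4, 7, 10, 11, 13, 14) = (A1 OR A3 OR A5 OR A2) AND (A1 OR A3 OR A5 OR NOT A2) AND (A1 OR NOT A3 OR A5 OR A2) AND (A1 OR NOT A3 OR NOT A5 OR NOT A2) AND (NOT A1 OR A3 OR NOT A5 OR A2) AND (NOT A1 OR A3 OR NOT A5 OR NOT A2) AND (NOT A1 OR NOT A3 OR A5 OR NOT A2) AND (NOT A1 OR NOT A3 OR NOT A5 OR A2)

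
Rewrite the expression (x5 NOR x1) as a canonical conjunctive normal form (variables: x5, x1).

(x5 OR NOT x1) AND (NOT x5 OR x1) AND (NOT x5 OR NOT x1)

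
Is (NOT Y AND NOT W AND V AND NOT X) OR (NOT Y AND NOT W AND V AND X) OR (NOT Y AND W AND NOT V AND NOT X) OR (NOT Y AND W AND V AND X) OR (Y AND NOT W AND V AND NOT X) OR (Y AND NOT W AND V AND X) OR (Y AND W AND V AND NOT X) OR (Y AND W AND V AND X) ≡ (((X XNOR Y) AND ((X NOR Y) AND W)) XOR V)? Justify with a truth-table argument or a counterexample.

Yes, they are equivalent — the two output columns agree on all 16 assignments:
Y | W | V | X | Expression 1 | Expression 2
-------------------------------------------
0 | 0 | 0 | 0 | 0 | 0
0 | 0 | 0 | 1 | 0 | 0
0 | 0 | 1 | 0 | 1 | 1
0 | 0 | 1 | 1 | 1 | 1
0 | 1 | 0 | 0 | 1 | 1
0 | 1 | 0 | 1 | 0 | 0
0 | 1 | 1 | 0 | 0 | 0
0 | 1 | 1 | 1 | 1 | 1
1 | 0 | 0 | 0 | 0 | 0
1 | 0 | 0 | 1 | 0 | 0
1 | 0 | 1 | 0 | 1 | 1
1 | 0 | 1 | 1 | 1 | 1
1 | 1 | 0 | 0 | 0 | 0
1 | 1 | 0 | 1 | 0 | 0
1 | 1 | 1 | 0 | 1 | 1
1 | 1 | 1 | 1 | 1 | 1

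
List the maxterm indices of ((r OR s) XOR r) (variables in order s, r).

ΠM(0, 1, 3) = (s OR r) AND (s OR NOT r) AND (NOT s OR NOT r)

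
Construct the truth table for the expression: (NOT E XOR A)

E | A | Output
--------------
0 | 0 | 1
0 | 1 | 0
1 | 0 | 0
1 | 1 | 1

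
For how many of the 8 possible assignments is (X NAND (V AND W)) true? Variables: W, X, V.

Satisfying assignments: (0,0,0), (0,0,1), (0,1,0), (0,1,1), (1,0,0), (1,0,1), (1,1,0)
Count: 7 out of 8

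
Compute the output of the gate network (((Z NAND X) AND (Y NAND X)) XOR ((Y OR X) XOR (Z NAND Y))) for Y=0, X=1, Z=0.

Substituting: (((0 NAND 1) AND (0 NAND 1)) XOR ((0 OR 1) XOR (0 NAND 0)))
= 1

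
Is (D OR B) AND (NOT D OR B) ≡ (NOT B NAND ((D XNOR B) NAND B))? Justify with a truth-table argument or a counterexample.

Yes, they are equivalent — the two output columns agree on all 4 assignments:
D | B | Expression 1 | Expression 2
-----------------------------------
0 | 0 | 0 | 0
0 | 1 | 1 | 1
1 | 0 | 0 | 0
1 | 1 | 1 | 1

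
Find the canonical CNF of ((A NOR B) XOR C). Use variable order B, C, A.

(B OR C OR NOT A) AND (B OR NOT C OR A) AND (NOT B OR C OR A) AND (NOT B OR C OR NOT A)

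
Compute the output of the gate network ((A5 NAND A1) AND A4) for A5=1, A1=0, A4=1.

Substituting: ((1 NAND 0) AND 1)
= 1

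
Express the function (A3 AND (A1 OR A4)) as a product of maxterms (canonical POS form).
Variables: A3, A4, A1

ΠM(0, 1, 2, 3, 4) = (A3 OR A4 OR A1) AND (A3 OR A4 OR NOT A1) AND (A3 OR NOT A4 OR A1) AND (A3 OR NOT A4 OR NOT A1) AND (NOT A3 OR A4 OR A1)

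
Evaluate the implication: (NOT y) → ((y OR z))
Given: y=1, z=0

Antecedent (NOT y) = 0; consequent ((y OR z)) = 1.
0 → 1 = 1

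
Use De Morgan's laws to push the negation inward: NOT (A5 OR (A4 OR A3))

NOT A5 AND NOT (A4 OR A3)
De Morgan's: NOT(OR of terms) = AND of negations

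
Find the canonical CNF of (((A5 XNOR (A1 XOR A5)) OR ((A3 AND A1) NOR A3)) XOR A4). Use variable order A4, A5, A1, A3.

(A4 OR A5 OR NOT A1 OR NOT A3) AND (A4 OR NOT A5 OR NOT A1 OR NOT A3) AND (NOT A4 OR A5 OR A1 OR A3) AND (NOT A4 OR A5 OR A1 OR NOT A3) AND (NOT A4 OR A5 OR NOT A1 OR A3) AND (NOT A4 OR NOT A5 OR A1 OR A3) AND (NOT A4 OR NOT A5 OR A1 OR NOT A3) AND (NOT A4 OR NOT A5 OR NOT A1 OR A3)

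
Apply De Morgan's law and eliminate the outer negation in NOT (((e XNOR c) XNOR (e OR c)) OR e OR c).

NOT ((e XNOR c) XNOR (e OR c)) AND NOT e AND NOT c
De Morgan's: NOT(OR of terms) = AND of negations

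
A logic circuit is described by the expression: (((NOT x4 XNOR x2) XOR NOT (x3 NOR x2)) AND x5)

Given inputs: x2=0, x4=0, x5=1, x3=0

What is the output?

Substituting: (((NOT 0 XNOR 0) XOR NOT (0 NOR 0)) AND 1)
= 0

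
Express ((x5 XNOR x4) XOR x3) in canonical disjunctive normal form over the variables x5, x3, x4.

(NOT x5 AND NOT x3 AND NOT x4) OR (NOT x5 AND x3 AND x4) OR (x5 AND NOT x3 AND x4) OR (x5 AND x3 AND NOT x4)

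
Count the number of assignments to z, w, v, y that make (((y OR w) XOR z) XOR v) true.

Satisfying assignments: (0,0,0,1), (0,0,1,0), (0,1,0,0), (0,1,0,1), (1,0,0,0), (1,0,1,1), (1,1,1,0), (1,1,1,1)
Count: 8 out of 16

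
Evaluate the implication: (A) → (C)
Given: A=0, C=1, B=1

Antecedent (A) = 0; consequent (C) = 1.
0 → 1 = 1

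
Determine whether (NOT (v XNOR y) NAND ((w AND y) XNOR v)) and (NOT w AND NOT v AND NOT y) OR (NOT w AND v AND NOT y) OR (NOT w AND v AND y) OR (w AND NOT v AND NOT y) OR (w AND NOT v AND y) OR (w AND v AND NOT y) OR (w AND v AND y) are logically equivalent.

Yes, they are equivalent — the two output columns agree on all 8 assignments:
w | v | y | Expression 1 | Expression 2
---------------------------------------
0 | 0 | 0 | 1 | 1
0 | 0 | 1 | 0 | 0
0 | 1 | 0 | 1 | 1
0 | 1 | 1 | 1 | 1
1 | 0 | 0 | 1 | 1
1 | 0 | 1 | 1 | 1
1 | 1 | 0 | 1 | 1
1 | 1 | 1 | 1 | 1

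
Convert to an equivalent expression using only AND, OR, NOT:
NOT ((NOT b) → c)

(NOT b) AND NOT c
(Negated implication: NOT(A → B) = A AND NOT B)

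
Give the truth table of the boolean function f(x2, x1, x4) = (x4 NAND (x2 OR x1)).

x2 | x1 | x4 | Output
---------------------
0 | 0 | 0 | 1
0 | 0 | 1 | 1
0 | 1 | 0 | 1
0 | 1 | 1 | 0
1 | 0 | 0 | 1
1 | 0 | 1 | 0
1 | 1 | 0 | 1
1 | 1 | 1 | 0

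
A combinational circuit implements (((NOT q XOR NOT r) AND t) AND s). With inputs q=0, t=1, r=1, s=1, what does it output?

Substituting: (((NOT 0 XOR NOT 1) AND 1) AND 1)
= 1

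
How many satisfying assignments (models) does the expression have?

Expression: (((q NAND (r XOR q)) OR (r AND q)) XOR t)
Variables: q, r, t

Satisfying assignments: (0,0,0), (0,1,0), (1,0,1), (1,1,0)
Count: 4 out of 8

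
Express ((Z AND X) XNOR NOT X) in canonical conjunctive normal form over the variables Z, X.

(Z OR X) AND (NOT Z OR X) AND (NOT Z OR NOT X)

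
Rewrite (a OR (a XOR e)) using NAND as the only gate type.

((a NAND a) NAND (((a NAND (a NAND e)) NAND (e NAND (a NAND e))) NAND ((a NAND (a NAND e)) NAND (e NAND (a NAND e)))))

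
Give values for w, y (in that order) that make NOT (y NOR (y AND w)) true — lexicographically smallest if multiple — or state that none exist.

w=0, y=1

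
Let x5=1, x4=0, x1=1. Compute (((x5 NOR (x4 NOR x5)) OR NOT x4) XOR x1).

Substituting: (((1 NOR (0 NOR 1)) OR NOT 0) XOR 1)
= 0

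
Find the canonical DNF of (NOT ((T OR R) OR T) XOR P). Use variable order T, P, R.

(NOT T AND NOT P AND NOT R) OR (NOT T AND P AND R) OR (T AND P AND NOT R) OR (T AND P AND R)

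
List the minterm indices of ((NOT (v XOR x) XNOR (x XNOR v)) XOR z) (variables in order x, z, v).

Σm(0, 1, 4, 5) = (NOT x AND NOT z AND NOT v) OR (NOT x AND NOT z AND v) OR (x AND NOT z AND NOT v) OR (x AND NOT z AND v)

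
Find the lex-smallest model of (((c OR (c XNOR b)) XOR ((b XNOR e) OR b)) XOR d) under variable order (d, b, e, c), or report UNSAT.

d=0, b=0, e=1, c=0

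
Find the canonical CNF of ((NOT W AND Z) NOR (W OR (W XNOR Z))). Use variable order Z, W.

(Z OR W) AND (Z OR NOT W) AND (NOT Z OR W) AND (NOT Z OR NOT W)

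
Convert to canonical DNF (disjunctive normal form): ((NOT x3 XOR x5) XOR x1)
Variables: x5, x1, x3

(NOT x5 AND NOT x1 AND NOT x3) OR (NOT x5 AND x1 AND x3) OR (x5 AND NOT x1 AND x3) OR (x5 AND x1 AND NOT x3)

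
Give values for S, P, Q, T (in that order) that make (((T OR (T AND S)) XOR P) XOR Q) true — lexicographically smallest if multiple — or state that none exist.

S=0, P=0, Q=0, T=1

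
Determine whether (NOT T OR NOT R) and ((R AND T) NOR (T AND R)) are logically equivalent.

Yes, they are equivalent — the two output columns agree on all 4 assignments:
T | R | Expression 1 | Expression 2
-----------------------------------
0 | 0 | 1 | 1
0 | 1 | 1 | 1
1 | 0 | 1 | 1
1 | 1 | 0 | 0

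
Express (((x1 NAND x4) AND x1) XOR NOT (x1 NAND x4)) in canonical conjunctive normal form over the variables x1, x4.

(x1 OR x4) AND (x1 OR NOT x4)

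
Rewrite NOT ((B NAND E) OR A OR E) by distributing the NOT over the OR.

NOT (B NAND E) AND NOT A AND NOT E
De Morgan's: NOT(OR of terms) = AND of negations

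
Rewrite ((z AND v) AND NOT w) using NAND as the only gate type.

((((z NAND v) NAND (z NAND v)) NAND (w NAND w)) NAND (((z NAND v) NAND (z NAND v)) NAND (w NAND w)))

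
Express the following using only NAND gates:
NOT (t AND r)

(((t NAND r) NAND (t NAND r)) NAND ((t NAND r) NAND (t NAND r)))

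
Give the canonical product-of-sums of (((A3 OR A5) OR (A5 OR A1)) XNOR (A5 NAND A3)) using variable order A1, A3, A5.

ΠM(0, 3, 7) = (A1 OR A3 OR A5) AND (A1 OR NOT A3 OR NOT A5) AND (NOT A1 OR NOT A3 OR NOT A5)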